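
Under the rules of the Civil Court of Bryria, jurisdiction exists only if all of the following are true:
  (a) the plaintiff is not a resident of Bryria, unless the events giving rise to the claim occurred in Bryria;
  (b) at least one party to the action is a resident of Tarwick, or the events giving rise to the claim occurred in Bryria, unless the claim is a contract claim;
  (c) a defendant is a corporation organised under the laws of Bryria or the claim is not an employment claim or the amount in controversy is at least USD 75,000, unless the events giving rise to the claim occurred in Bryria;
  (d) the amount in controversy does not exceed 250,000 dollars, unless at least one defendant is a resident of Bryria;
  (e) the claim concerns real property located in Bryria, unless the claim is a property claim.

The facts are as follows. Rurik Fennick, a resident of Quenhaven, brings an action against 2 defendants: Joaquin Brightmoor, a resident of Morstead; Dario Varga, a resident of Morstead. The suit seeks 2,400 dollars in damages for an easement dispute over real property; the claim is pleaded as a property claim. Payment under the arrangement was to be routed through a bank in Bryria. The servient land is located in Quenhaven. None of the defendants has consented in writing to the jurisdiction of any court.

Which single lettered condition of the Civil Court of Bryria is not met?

The Civil Court of Bryria:
  (a) The plaintiff resides in Quenhaven, which is not Bryria. Met.
  (b) No party resides in Tarwick; the operative events occurred in Quenhaven, not Bryria — none of the alternatives is met. The proviso offers no rescue either, since the claim is a property claim, not a contract claim. Not satisfied.
  (c) The claim is a property claim, not an employment claim — that alternative is enough. Condition met.
  (d) The amount in controversy is $2,400, within the 250,000 dollars ceiling. Met.
  (e) The property lies in Quenhaven, not Bryria. However, the claim is a property claim, so the 'unless' proviso supplies this condition. Satisfied.
Only condition (b) fails.

(b)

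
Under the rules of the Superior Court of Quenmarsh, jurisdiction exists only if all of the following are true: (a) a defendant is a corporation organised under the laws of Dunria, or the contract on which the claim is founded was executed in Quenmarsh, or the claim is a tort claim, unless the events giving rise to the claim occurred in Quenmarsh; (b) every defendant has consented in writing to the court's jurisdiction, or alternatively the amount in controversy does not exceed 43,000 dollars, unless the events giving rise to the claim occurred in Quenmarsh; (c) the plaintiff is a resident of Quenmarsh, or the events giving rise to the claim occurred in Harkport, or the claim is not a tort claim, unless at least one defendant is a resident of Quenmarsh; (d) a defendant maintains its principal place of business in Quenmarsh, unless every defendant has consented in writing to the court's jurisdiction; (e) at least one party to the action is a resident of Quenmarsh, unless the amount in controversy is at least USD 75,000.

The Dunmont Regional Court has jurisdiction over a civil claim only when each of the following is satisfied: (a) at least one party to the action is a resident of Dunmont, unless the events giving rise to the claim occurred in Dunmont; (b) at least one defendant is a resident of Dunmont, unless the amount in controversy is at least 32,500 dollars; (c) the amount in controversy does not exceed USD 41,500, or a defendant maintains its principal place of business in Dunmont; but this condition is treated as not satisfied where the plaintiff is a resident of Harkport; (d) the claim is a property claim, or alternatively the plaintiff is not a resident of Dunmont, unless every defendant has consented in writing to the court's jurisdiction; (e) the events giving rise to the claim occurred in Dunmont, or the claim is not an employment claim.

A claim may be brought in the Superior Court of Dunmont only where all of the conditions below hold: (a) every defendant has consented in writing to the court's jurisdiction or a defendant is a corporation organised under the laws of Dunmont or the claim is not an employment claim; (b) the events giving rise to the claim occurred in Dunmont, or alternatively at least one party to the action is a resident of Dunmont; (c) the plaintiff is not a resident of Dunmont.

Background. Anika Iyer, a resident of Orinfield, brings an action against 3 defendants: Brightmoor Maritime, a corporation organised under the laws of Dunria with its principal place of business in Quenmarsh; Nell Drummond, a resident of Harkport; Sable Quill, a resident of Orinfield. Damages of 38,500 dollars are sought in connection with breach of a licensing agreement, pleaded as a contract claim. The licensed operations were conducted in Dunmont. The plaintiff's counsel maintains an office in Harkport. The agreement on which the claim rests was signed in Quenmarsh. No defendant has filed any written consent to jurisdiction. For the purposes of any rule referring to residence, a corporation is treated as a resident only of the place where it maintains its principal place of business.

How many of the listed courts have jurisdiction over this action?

The Superior Court of Quenmarsh:
  (a) Brightmoor Maritime is organised under the laws of Dunria — that alternative is enough. Met.
  (b) The amount in controversy is USD 38,500, within the USD 43,000 ceiling — that alternative is enough. Condition met.
  (c) The claim is a contract claim, not a tort claim, so this disjunct is met. Met.
  (d) Brightmoor Maritime has its principal place of business in Quenmarsh. Satisfied.
  (e) Brightmoor Maritime resides in Quenmarsh. Condition met.
  → Every requirement is satisfied — jurisdiction.
The Dunmont Regional Court:
  (a) No party resides in Dunmont. However, the operative events occurred in Dunmont, so the 'unless' proviso supplies this condition. Satisfied.
  (b) No defendant resides in Dunmont (they reside in Quenmarsh, Harkport, Orinfield). The proviso rescues it, though: the amount in controversy is $38,500, which meets the USD 32,500 floor. Met.
  (c) The amount in controversy is USD 38,500, within the 41,500 dollars ceiling, which satisfies one of the alternatives. The exception is not triggered, since the plaintiff resides in Orinfield, not Harkport. Satisfied.
  (d) The plaintiff resides in Orinfield, which is not Dunmont, so this disjunct is met. Satisfied.
  (e) The operative events occurred in Dunmont, which satisfies one of the alternatives. Met.
  → Jurisdiction lies.
The Superior Court of Dunmont:
  (a) The claim is a contract claim, not an employment claim, so one alternative holds. Condition met.
  (b) The operative events occurred in Dunmont — that alternative is enough. Satisfied.
  (c) The plaintiff resides in Orinfield, which is not Dunmont. Satisfied.
  → The court has jurisdiction.
Courts with jurisdiction: the Superior Court of Quenmarsh, the Dunmont Regional Court, the Superior Court of Dunmont — 3 in total.

3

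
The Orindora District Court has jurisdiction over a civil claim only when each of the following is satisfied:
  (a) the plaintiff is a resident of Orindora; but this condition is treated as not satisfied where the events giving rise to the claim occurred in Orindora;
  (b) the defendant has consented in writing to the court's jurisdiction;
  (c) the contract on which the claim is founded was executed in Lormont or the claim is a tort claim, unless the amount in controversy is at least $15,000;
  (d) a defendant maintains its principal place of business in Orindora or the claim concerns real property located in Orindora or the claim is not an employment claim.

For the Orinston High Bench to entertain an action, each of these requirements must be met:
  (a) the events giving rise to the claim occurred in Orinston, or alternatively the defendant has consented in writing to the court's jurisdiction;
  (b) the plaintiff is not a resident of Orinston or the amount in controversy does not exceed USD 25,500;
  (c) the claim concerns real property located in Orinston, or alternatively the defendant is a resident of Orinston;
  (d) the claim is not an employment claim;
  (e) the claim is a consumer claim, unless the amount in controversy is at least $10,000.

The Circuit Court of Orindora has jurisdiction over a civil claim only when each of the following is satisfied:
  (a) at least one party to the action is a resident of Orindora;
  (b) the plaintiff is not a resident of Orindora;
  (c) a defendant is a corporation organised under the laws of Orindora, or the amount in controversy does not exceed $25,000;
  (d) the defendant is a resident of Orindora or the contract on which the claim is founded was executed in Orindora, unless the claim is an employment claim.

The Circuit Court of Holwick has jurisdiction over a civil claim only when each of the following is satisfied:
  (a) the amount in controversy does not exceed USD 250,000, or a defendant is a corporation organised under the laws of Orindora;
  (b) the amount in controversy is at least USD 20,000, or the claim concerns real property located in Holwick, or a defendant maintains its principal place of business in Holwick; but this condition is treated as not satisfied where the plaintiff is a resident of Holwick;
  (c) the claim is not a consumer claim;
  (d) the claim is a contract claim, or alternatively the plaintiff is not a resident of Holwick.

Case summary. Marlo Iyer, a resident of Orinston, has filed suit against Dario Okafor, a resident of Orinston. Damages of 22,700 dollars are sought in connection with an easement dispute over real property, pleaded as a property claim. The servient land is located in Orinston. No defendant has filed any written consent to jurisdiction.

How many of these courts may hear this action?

The Orindora District Court:
  (a) The plaintiff resides in Orinston, not Orindora. Fails.
  (b) No such written consent has been filed. Not met.
  (c) No contract (and hence no place of execution) is alleged; the claim is a property claim, not a tort claim — every alternative fails. But the amount in controversy is USD 22,700, which meets the 15,000 dollars floor, and the 'unless' clause therefore excuses the requirement. Met.
  (d) The claim is a property claim, not an employment claim, so this disjunct is met. Met.
  → The court lacks jurisdiction.
The Orinston High Bench:
  (a) The operative events occurred in Orinston, so one alternative holds. Met.
  (b) The amount in controversy is USD 22,700, within the $25,500 ceiling, so this disjunct is met. Met.
  (c) The property lies in Orinston, so one alternative holds. Met.
  (d) The claim is a property claim, not an employment claim. Met.
  (e) The claim is a property claim, not a consumer claim. The proviso rescues it, though: the amount in controversy is 22,700 dollars, which meets the USD 10,000 floor. Met.
  → The court has jurisdiction.
The Circuit Court of Orindora:
  (a) No party resides in Orindora. Fails.
  (b) The plaintiff resides in Orinston, which is not Orindora. Condition met.
  (c) The amount in controversy is 22,700 dollars, within the USD 25,000 ceiling — that alternative is enough. Satisfied.
  (d) The defendant resides in Orinston, not Orindora; no contract (and hence no place of execution) is alleged — none of the alternatives is met. The proviso offers no rescue either, since the claim is a property claim, not an employment claim. Not satisfied.
  → At least one condition fails; no jurisdiction.
The Circuit Court of Holwick:
  (a) The amount in controversy is $22,700, within the $250,000 ceiling — that alternative is enough. Satisfied.
  (b) The amount in controversy is 22,700 dollars, which meets the 20,000 dollars floor — that alternative is enough. And the carve-out is inapplicable — the plaintiff resides in Orinston, not Holwick. Met.
  (c) The claim is a property claim, not a consumer claim. Condition met.
  (d) The plaintiff resides in Orinston, which is not Holwick, so this disjunct is met. Condition met.
  → All conditions met; jurisdiction exists.
Courts with jurisdiction: the Orinston High Bench, the Circuit Court of Holwick — 2 in total.

2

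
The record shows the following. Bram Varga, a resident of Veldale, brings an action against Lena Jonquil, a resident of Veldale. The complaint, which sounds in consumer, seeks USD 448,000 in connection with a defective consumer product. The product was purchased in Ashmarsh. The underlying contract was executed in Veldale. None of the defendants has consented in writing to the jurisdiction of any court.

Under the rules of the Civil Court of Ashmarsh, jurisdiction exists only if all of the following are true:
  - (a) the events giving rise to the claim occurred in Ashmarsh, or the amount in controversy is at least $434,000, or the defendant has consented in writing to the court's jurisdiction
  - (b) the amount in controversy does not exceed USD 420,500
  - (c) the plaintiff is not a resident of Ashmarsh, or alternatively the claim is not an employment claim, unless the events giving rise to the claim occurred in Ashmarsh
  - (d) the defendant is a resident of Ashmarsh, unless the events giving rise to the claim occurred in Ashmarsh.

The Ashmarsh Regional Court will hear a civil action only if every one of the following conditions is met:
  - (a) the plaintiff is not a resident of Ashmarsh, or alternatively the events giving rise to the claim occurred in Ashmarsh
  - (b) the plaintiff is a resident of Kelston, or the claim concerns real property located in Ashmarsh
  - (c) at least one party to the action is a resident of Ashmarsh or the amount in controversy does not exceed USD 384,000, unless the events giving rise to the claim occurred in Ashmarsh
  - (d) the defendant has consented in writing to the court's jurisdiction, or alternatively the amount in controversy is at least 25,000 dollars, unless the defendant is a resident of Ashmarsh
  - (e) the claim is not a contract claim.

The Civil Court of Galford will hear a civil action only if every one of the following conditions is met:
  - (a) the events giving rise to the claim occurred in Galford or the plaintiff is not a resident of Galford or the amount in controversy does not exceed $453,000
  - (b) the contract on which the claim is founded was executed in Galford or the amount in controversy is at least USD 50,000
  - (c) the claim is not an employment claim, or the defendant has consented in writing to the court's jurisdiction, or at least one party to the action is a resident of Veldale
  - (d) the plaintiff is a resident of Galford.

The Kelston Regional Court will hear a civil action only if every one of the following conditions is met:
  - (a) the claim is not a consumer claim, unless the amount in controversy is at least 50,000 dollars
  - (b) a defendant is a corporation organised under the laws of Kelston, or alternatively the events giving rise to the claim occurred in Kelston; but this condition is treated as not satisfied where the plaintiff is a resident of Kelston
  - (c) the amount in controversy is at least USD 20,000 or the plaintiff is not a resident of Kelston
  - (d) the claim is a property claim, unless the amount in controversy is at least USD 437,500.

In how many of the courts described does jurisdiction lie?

The Civil Court of Ashmarsh:
  (a) The operative events occurred in Ashmarsh, so one alternative holds. Condition met.
  (b) The amount in controversy is USD 448,000, above the USD 420,500 ceiling. Not satisfied.
  (c) The plaintiff resides in Veldale, which is not Ashmarsh, which satisfies one of the alternatives. Condition met.
  (d) The defendant resides in Veldale, not Ashmarsh. However, the operative events occurred in Ashmarsh, so the 'unless' proviso supplies this condition. Met.
  → No jurisdiction.
The Ashmarsh Regional Court:
  (a) The plaintiff resides in Veldale, which is not Ashmarsh, so one alternative holds. Satisfied.
  (b) The plaintiff resides in Veldale, not Kelston; the claim does not concern real property — none of the alternatives is met. Not satisfied.
  (c) No party resides in Ashmarsh; the amount in controversy is $448,000, above the 384,000 dollars ceiling — every alternative fails. But the operative events occurred in Ashmarsh, and the 'unless' clause therefore excuses the requirement. Met.
  (d) The amount in controversy is $448,000, which meets the $25,000 floor, so one alternative holds. Satisfied.
  (e) The claim is a consumer claim, not a contract claim. Satisfied.
  → Not every requirement is met — no jurisdiction.
The Civil Court of Galford:
  (a) The plaintiff resides in Veldale, which is not Galford, so this disjunct is met. Condition met.
  (b) The amount in controversy is $448,000, which meets the USD 50,000 floor, so this disjunct is met. Met.
  (c) The claim is a consumer claim, not an employment claim, so this disjunct is met. Met.
  (d) The plaintiff resides in Veldale, not Galford. Fails.
  → At least one condition fails; no jurisdiction.
The Kelston Regional Court:
  (a) The claim is a consumer claim. The proviso rescues it, though: the amount in controversy is USD 448,000, which meets the USD 50,000 floor. Met.
  (b) No defendant is a corporation; the operative events occurred in Ashmarsh, not Kelston — none of the alternatives is met. Fails.
  (c) The amount in controversy is $448,000, which meets the USD 20,000 floor, so one alternative holds. Condition met.
  (d) The claim is a consumer claim, not a property claim. But the amount in controversy is $448,000, which meets the 437,500 dollars floor, and the 'unless' clause therefore excuses the requirement. Condition met.
  → No jurisdiction.
No court satisfies all of its conditions.

0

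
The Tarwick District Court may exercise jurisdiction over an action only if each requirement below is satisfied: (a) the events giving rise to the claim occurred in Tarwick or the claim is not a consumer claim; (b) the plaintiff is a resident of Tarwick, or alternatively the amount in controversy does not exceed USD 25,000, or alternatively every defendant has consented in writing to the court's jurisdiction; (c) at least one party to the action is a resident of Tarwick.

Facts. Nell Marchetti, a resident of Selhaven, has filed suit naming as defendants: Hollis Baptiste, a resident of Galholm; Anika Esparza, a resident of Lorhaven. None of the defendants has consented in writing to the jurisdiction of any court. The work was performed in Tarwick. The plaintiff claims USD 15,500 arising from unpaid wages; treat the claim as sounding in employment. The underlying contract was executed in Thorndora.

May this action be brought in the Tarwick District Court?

No

The Tarwick District Court:
  (a) The operative events occurred in Tarwick, which satisfies one of the alternatives. Condition met.
  (b) The amount in controversy is $15,500, within the $25,000 ceiling, so this disjunct is met. Condition met.
  (c) No party resides in Tarwick. Not met.
  → Not every requirement is met — no jurisdiction.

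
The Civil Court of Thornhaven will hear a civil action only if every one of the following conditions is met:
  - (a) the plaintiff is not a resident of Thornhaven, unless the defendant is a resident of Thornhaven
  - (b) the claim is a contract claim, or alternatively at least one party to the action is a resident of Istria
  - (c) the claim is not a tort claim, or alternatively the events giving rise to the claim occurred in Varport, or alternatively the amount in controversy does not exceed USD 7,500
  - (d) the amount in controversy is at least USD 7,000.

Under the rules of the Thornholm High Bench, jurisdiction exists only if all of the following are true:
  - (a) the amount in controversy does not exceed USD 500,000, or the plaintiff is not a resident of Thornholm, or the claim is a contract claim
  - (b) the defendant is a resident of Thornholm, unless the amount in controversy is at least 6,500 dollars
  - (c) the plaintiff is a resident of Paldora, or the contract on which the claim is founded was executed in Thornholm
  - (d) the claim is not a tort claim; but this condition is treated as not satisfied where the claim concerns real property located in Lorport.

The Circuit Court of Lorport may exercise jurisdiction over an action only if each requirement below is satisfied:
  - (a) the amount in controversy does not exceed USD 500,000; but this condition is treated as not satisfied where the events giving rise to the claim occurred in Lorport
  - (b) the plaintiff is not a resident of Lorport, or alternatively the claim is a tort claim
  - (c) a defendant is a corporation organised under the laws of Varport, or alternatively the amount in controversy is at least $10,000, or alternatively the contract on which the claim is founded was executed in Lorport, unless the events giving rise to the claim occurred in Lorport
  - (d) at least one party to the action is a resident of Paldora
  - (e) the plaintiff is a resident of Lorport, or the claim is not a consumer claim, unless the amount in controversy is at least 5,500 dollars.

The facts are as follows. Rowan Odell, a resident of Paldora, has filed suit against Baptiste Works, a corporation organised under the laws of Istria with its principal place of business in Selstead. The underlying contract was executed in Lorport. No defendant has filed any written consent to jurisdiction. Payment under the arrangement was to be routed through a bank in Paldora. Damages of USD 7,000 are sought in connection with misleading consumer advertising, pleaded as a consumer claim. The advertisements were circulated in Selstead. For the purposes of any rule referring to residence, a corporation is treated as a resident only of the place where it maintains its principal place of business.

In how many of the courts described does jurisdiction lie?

The Civil Court of Thornhaven:
  (a) The plaintiff resides in Paldora, which is not Thornhaven. Satisfied.
  (b) The claim is a consumer claim, not a contract claim; no party resides in Istria — every alternative fails. Not met.
  (c) The claim is a consumer claim, not a tort claim, so this disjunct is met. Satisfied.
  (d) The amount in controversy is $7,000, which meets the USD 7,000 floor. Condition met.
  → No jurisdiction.
The Thornholm High Bench:
  (a) The amount in controversy is 7,000 dollars, within the USD 500,000 ceiling, so this disjunct is met. Satisfied.
  (b) The defendant resides in Selstead, not Thornholm. However, the amount in controversy is USD 7,000, which meets the 6,500 dollars floor, so the 'unless' proviso supplies this condition. Condition met.
  (c) The plaintiff resides in Paldora, so this disjunct is met. Met.
  (d) The claim is a consumer claim, not a tort claim. And the carve-out is inapplicable — the claim does not concern real property. Condition met.
  → The court has jurisdiction.
The Circuit Court of Lorport:
  (a) The amount in controversy is $7,000, within the $500,000 ceiling. The exception is not triggered, since the operative events occurred in Selstead, not Lorport. Satisfied.
  (b) The plaintiff resides in Paldora, which is not Lorport, so this disjunct is met. Met.
  (c) The contract was executed in Lorport, so one alternative holds. Satisfied.
  (d) Rowan Odell resides in Paldora. Condition met.
  (e) The plaintiff resides in Paldora, not Lorport; the claim is a consumer claim — every alternative fails. The proviso rescues it, though: the amount in controversy is USD 7,000, which meets the 5,500 dollars floor. Met.
  → Every requirement is satisfied — jurisdiction.
Courts with jurisdiction: the Thornholm High Bench, the Circuit Court of Lorport — 2 in total.

2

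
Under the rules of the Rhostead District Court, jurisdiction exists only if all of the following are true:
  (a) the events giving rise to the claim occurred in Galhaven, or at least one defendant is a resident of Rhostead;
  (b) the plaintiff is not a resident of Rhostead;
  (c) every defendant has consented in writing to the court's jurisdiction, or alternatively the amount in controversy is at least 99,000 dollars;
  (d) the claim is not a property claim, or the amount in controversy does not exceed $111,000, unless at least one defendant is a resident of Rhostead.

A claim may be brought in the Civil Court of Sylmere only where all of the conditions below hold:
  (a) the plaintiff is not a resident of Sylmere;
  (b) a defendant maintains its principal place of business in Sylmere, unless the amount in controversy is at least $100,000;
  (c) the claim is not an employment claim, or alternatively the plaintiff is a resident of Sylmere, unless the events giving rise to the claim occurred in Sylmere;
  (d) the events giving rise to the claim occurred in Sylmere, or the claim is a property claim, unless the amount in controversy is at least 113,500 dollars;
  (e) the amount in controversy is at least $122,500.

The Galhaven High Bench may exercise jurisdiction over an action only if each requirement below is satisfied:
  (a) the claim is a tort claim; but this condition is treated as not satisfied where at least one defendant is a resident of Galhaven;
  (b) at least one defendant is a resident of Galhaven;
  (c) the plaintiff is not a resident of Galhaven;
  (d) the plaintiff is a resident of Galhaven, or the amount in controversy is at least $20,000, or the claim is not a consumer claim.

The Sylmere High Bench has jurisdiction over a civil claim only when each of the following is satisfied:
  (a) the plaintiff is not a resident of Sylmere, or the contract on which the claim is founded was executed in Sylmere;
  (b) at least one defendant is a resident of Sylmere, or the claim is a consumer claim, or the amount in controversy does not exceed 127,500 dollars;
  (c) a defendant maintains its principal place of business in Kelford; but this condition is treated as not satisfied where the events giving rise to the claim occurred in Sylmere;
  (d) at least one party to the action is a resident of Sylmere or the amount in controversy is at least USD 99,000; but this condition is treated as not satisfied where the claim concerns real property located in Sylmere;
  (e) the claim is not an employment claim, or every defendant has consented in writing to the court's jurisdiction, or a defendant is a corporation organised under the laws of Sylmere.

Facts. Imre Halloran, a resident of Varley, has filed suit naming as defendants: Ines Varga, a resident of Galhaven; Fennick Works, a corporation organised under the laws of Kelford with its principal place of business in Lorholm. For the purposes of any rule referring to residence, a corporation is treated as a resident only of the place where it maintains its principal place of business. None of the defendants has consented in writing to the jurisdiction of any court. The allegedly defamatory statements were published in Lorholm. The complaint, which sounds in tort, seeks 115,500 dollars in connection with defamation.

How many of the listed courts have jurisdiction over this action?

0

The Rhostead District Court:
  (a) The operative events occurred in Lorholm, not Galhaven; no defendant resides in Rhostead (they reside in Galhaven, Lorholm) — no alternative holds. Fails.
  (b) The plaintiff resides in Varley, which is not Rhostead. Met.
  (c) The amount in controversy is $115,500, which meets the $99,000 floor, which satisfies one of the alternatives. Met.
  (d) The claim is a tort claim, not a property claim, so this disjunct is met. Satisfied.
  → The court lacks jurisdiction.
The Civil Court of Sylmere:
  (a) The plaintiff resides in Varley, which is not Sylmere. Satisfied.
  (b) The corporate defendant(s) have their principal place of business in Lorholm, not Sylmere. But the amount in controversy is 115,500 dollars, which meets the $100,000 floor, and the 'unless' clause therefore excuses the requirement. Condition met.
  (c) The claim is a tort claim, not an employment claim, so one alternative holds. Condition met.
  (d) The operative events occurred in Lorholm, not Sylmere; the claim is a tort claim, not a property claim — every alternative fails. But the amount in controversy is USD 115,500, which meets the USD 113,500 floor, and the 'unless' clause therefore excuses the requirement. Condition met.
  (e) The amount in controversy is USD 115,500, below the USD 122,500 floor. Not satisfied.
  → Not every requirement is met — no jurisdiction.
The Galhaven High Bench:
  (a) The claim is a tort claim. But Ines Varga resides in Galhaven, triggering the carve-out and defeating this condition. Not satisfied.
  (b) Ines Varga resides in Galhaven. Condition met.
  (c) The plaintiff resides in Varley, which is not Galhaven. Satisfied.
  (d) The amount in controversy is 115,500 dollars, which meets the $20,000 floor, so this disjunct is met. Met.
  → At least one condition fails; no jurisdiction.
The Sylmere High Bench:
  (a) The plaintiff resides in Varley, which is not Sylmere, so this disjunct is met. Met.
  (b) The amount in controversy is USD 115,500, within the $127,500 ceiling, so this disjunct is met. Condition met.
  (c) The corporate defendant(s) have their principal place of business in Lorholm, not Kelford. Not satisfied.
  (d) The amount in controversy is $115,500, which meets the USD 99,000 floor — that alternative is enough. The exception is not triggered, since the claim does not concern real property. Met.
  (e) The claim is a tort claim, not an employment claim, so one alternative holds. Condition met.
  → At least one condition fails; no jurisdiction.
No court satisfies all of its conditions.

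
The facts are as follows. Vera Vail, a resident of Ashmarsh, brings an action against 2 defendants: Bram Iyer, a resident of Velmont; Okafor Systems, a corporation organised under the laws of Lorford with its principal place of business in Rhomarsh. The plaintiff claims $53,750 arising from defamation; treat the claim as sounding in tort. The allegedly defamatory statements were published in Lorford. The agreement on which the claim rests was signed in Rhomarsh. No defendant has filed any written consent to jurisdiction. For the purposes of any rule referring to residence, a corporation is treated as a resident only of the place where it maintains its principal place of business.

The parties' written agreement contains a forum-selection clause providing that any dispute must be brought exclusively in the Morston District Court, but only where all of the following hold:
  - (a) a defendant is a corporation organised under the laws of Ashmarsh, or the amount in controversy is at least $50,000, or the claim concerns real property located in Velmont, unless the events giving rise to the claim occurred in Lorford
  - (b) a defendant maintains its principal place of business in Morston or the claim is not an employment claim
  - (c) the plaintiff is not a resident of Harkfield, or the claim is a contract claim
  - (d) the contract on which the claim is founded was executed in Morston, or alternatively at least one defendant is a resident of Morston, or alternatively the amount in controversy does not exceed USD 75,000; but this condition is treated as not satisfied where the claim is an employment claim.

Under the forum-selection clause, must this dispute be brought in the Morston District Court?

The Morston District Court:
  (a) The amount in controversy is $53,750, which meets the USD 50,000 floor — that alternative is enough. Satisfied.
  (b) The claim is a tort claim, not an employment claim, which satisfies one of the alternatives. Satisfied.
  (c) The plaintiff resides in Ashmarsh, which is not Harkfield, so this disjunct is met. Satisfied.
  (d) The amount in controversy is USD 53,750, within the 75,000 dollars ceiling, which satisfies one of the alternatives. And the carve-out is inapplicable — the claim is a tort claim, not an employment claim. Condition met.
  → Forum clause is triggered.

Yes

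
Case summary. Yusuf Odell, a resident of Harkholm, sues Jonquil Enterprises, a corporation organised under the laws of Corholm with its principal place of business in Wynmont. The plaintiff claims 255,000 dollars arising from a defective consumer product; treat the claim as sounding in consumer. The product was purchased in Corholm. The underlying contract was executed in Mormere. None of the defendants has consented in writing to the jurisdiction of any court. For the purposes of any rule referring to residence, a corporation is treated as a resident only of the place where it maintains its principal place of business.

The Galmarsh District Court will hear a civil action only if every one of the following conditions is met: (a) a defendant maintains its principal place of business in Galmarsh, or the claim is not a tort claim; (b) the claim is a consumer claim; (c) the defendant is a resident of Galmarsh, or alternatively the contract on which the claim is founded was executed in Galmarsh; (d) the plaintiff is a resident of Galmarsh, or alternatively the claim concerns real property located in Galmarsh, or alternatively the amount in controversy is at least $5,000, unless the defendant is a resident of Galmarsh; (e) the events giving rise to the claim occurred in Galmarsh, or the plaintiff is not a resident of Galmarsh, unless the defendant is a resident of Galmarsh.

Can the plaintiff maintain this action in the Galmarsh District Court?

The Galmarsh District Court:
  (a) The claim is a consumer claim, not a tort claim, so this disjunct is met. Satisfied.
  (b) The claim is a consumer claim. Condition met.
  (c) The defendant resides in Wynmont, not Galmarsh; the contract was executed in Mormere, not Galmarsh — none of the alternatives is met. Fails.
  (d) The amount in controversy is USD 255,000, which meets the $5,000 floor — that alternative is enough. Satisfied.
  (e) The plaintiff resides in Harkholm, which is not Galmarsh, so one alternative holds. Met.
  → No jurisdiction.

No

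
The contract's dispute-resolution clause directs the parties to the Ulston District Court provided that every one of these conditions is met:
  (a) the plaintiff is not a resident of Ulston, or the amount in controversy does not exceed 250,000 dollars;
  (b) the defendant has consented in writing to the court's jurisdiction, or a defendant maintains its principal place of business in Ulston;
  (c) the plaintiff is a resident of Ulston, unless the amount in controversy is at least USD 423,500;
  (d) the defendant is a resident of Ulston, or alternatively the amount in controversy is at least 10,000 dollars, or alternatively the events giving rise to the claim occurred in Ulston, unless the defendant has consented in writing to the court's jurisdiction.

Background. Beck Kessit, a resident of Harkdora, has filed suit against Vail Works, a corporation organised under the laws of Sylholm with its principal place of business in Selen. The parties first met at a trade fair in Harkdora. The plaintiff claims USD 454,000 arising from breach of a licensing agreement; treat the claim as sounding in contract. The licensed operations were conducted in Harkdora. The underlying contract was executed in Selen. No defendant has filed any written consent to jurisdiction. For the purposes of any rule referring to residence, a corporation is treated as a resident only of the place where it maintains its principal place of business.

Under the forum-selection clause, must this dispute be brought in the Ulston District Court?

No

The Ulston District Court:
  (a) The plaintiff resides in Harkdora, which is not Ulston — that alternative is enough. Satisfied.
  (b) No such written consent has been filed; the corporate defendant(s) have their principal place of business in Selen, not Ulston — no alternative holds. Not satisfied.
  (c) The plaintiff resides in Harkdora, not Ulston. However, the amount in controversy is $454,000, which meets the $423,500 floor, so the 'unless' proviso supplies this condition. Met.
  (d) The amount in controversy is 454,000 dollars, which meets the $10,000 floor — that alternative is enough. Met.
  → The clause does not apply.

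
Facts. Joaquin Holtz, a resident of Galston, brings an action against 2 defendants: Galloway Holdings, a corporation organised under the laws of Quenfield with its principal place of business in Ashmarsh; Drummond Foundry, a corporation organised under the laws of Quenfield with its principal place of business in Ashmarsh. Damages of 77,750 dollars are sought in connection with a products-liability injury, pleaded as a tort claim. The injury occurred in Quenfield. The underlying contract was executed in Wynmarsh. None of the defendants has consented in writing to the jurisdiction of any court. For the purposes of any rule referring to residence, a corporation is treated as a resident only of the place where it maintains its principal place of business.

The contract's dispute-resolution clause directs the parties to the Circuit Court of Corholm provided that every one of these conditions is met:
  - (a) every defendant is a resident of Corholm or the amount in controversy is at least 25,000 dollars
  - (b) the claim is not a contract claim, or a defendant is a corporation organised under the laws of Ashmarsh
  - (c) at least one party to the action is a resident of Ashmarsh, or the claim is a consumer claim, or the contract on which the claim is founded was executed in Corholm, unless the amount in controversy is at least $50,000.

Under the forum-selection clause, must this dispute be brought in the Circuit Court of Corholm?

The Circuit Court of Corholm:
  (a) The amount in controversy is 77,750 dollars, which meets the $25,000 floor, so this disjunct is met. Satisfied.
  (b) The claim is a tort claim, not a contract claim, so this disjunct is met. Satisfied.
  (c) Galloway Holdings resides in Ashmarsh — that alternative is enough. Satisfied.
  → The clause applies.

Yes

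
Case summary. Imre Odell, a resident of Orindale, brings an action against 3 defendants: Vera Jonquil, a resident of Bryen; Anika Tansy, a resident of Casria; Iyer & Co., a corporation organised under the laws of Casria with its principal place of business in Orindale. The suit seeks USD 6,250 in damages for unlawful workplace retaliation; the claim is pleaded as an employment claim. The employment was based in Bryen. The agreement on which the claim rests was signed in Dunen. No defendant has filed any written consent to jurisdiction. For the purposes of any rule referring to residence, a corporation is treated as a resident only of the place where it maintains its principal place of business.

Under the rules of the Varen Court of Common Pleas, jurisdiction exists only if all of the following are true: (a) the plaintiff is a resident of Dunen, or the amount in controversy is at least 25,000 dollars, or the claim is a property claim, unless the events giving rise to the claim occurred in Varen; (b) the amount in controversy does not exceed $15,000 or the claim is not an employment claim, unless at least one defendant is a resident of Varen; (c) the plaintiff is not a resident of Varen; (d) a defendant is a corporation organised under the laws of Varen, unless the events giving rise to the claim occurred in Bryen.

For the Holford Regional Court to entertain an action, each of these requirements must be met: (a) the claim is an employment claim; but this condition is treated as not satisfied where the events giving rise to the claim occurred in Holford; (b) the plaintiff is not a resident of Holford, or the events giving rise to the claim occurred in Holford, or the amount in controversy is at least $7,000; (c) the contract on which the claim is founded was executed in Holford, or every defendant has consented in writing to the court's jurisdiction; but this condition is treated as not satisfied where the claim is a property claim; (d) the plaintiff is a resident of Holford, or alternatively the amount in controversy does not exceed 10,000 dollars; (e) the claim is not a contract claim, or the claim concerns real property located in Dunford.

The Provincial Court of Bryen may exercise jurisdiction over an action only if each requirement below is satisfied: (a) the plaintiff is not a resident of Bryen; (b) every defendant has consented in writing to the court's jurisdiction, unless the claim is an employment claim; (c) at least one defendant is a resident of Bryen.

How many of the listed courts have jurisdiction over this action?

1

The Varen Court of Common Pleas:
  (a) The plaintiff resides in Orindale, not Dunen; the amount in controversy is USD 6,250, below the $25,000 floor; the claim is an employment claim, not a property claim — every alternative fails. The proviso offers no rescue either, since the operative events occurred in Bryen, not Varen. Fails.
  (b) The amount in controversy is $6,250, within the $15,000 ceiling, so this disjunct is met. Met.
  (c) The plaintiff resides in Orindale, which is not Varen. Met.
  (d) The corporate defendant(s) are organised in Casria, not Varen. However, the operative events occurred in Bryen, so the 'unless' proviso supplies this condition. Condition met.
  → At least one condition fails; no jurisdiction.
The Holford Regional Court:
  (a) The claim is an employment claim. The carve-out does not apply: the operative events occurred in Bryen, not Holford. Met.
  (b) The plaintiff resides in Orindale, which is not Holford — that alternative is enough. Met.
  (c) The contract was executed in Dunen, not Holford; no such written consent has been filed — no alternative holds. Not satisfied.
  (d) The amount in controversy is USD 6,250, within the USD 10,000 ceiling, so this disjunct is met. Satisfied.
  (e) The claim is an employment claim, not a contract claim, so this disjunct is met. Satisfied.
  → No jurisdiction.
The Provincial Court of Bryen:
  (a) The plaintiff resides in Orindale, which is not Bryen. Condition met.
  (b) No such written consent has been filed. However, the claim is an employment claim, so the 'unless' proviso supplies this condition. Condition met.
  (c) Vera Jonquil resides in Bryen. Satisfied.
  → The court has jurisdiction.
Courts with jurisdiction: the Provincial Court of Bryen — 1 in total.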